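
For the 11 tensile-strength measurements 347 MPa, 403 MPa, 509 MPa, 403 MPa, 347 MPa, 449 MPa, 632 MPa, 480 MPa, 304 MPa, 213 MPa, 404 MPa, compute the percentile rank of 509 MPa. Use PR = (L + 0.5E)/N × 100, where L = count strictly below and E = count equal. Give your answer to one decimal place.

86.4

N = 11.
Strictly below 509: 9. Equal to 509: 1.
PR = (9 + 0.5·1)/11 × 100 = 86.4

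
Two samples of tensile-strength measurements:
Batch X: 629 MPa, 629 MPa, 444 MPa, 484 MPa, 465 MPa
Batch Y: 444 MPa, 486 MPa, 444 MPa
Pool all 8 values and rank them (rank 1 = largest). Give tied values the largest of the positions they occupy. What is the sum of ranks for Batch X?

Sorted (descending): 629, 629, 486, 484, 465, 444, 444, 444
The 2 values of 629 occupy positions 1–2 → each gets rank 2.
The 3 values of 444 occupy positions 6–8 → each gets rank 8.
Batch X values → pooled ranks: 629→2, 629→2, 444→8, 484→4, 465→5
Rank sum = 2 + 2 + 8 + 4 + 5 = 21

21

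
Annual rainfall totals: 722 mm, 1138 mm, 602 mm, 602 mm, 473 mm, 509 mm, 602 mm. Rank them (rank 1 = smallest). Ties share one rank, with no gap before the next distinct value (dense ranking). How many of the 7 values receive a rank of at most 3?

Sorted (ascending): 473, 509, 602, 602, 602, 722, 1138
The 3 values of 602 share dense rank 3.
Remaining distinct values take the next consecutive integers.
Ranks ≤ 3: {1, 2, 3, 3, 3} → 5 values.

5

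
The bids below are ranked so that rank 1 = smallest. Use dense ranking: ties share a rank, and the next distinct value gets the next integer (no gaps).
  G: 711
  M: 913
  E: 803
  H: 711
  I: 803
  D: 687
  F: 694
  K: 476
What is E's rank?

5

Sorted (ascending): 476, 687, 694, 711, 711, 803, 803, 913
The 2 values of 711 share dense rank 4.
The 2 values of 803 share dense rank 5.
Remaining distinct values take the next consecutive integers.
E has value 803 → rank 5.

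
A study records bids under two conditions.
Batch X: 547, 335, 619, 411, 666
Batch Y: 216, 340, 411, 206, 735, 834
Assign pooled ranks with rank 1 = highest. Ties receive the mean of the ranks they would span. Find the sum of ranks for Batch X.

Sorted (descending): 834, 735, 666, 619, 547, 411, 411, 340, 335, 216, 206
The 2 values of 411 occupy positions 6–7 → average rank (6+7)/2 = 6.5.
Batch X values → pooled ranks: 547→5, 335→9, 619→4, 411→6.5, 666→3
Rank sum = 5 + 9 + 4 + 6.5 + 3 = 27.5

27.5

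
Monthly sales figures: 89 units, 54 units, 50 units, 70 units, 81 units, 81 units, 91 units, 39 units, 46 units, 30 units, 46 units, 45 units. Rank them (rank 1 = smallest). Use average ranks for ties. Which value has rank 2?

39

Sorted (ascending): 30, 39, 45, 46, 46, 50, 54, 70, 81, 81, 89, 91
The 2 values of 46 occupy positions 4–5 → average rank (4+5)/2 = 4.5.
The 2 values of 81 occupy positions 9–10 → average rank (9+10)/2 = 9.5.
Rank 2 → value 39.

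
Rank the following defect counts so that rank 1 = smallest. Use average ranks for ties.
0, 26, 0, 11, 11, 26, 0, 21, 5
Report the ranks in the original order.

Sorted (ascending): 0, 0, 0, 5, 11, 11, 21, 26, 26
The 3 values of 0 occupy positions 1–3 → average rank 2.
The 2 values of 11 occupy positions 5–6 → average rank (5+6)/2 = 5.5.
The 2 values of 26 occupy positions 8–9 → average rank (8+9)/2 = 8.5.

2, 8.5, 2, 5.5, 5.5, 8.5, 2, 7, 4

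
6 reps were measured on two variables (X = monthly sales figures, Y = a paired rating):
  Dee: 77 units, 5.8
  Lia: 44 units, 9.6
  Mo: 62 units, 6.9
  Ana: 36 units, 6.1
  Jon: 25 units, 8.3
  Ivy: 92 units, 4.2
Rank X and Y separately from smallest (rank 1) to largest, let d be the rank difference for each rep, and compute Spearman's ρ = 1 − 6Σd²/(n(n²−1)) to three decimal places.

-0.714

Ranks of variable 1: 5, 3, 4, 2, 1, 6
Ranks of variable 2: 2, 6, 4, 3, 5, 1
d = r₁ − r₂: 3, -3, 0, -1, -4, 5
d²: 9, 9, 0, 1, 16, 25; Σd² = 60
ρ = 1 − 6·60/(6·35) = 1 − 360/210 = -0.714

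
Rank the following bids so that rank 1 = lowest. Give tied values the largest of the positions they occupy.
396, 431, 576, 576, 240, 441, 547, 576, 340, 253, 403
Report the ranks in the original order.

4, 6, 11, 11, 1, 7, 8, 11, 3, 2, 5

Sorted (ascending): 240, 253, 340, 396, 403, 431, 441, 547, 576, 576, 576
The 3 values of 576 occupy positions 9–11 → each gets rank 11.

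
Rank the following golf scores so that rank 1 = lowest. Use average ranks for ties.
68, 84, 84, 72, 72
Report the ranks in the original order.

1, 4.5, 4.5, 2.5, 2.5

Sorted (ascending): 68, 72, 72, 84, 84
The 2 values of 72 occupy positions 2–3 → average rank (2+3)/2 = 2.5.
The 2 values of 84 occupy positions 4–5 → average rank (4+5)/2 = 4.5.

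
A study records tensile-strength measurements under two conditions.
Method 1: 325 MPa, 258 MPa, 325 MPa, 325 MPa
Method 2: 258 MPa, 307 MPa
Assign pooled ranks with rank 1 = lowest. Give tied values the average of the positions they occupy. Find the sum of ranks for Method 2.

4.5

Sorted (ascending): 258, 258, 307, 325, 325, 325
The 2 values of 258 occupy positions 1–2 → average rank (1+2)/2 = 1.5.
The 3 values of 325 occupy positions 4–6 → average rank 5.
Method 2 values → pooled ranks: 258→1.5, 307→3
Rank sum = 1.5 + 3 = 4.5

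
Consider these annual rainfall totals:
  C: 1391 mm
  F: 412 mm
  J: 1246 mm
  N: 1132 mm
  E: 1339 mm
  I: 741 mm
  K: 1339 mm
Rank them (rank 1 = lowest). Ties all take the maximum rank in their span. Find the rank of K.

6

Sorted (ascending): 412, 741, 1132, 1246, 1339, 1339, 1391
The 2 values of 1339 occupy positions 5–6 → each gets rank 6.
K has value 1339 mm → rank 6.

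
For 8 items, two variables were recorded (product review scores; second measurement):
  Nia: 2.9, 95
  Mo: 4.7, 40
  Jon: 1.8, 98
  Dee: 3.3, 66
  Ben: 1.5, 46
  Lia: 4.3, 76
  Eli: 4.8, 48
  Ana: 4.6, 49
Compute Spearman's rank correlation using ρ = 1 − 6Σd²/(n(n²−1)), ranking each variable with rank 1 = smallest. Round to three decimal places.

Ranks of variable 1: 3, 7, 2, 4, 1, 5, 8, 6
Ranks of variable 2: 7, 1, 8, 5, 2, 6, 3, 4
d = r₁ − r₂: -4, 6, -6, -1, -1, -1, 5, 2
d²: 16, 36, 36, 1, 1, 1, 25, 4; Σd² = 120
ρ = 1 − 6·120/(8·63) = 1 − 720/504 = -0.429

-0.429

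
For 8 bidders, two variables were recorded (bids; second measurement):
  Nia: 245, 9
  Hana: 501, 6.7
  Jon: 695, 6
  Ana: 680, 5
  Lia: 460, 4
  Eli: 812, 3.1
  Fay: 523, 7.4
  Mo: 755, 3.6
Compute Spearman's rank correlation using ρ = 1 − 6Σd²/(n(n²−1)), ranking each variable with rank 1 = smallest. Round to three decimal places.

-0.714

Ranks of variable 1: 1, 3, 6, 5, 2, 8, 4, 7
Ranks of variable 2: 8, 6, 5, 4, 3, 1, 7, 2
d = r₁ − r₂: -7, -3, 1, 1, -1, 7, -3, 5
d²: 49, 9, 1, 1, 1, 49, 9, 25; Σd² = 144
ρ = 1 − 6·144/(8·63) = 1 − 864/504 = -0.714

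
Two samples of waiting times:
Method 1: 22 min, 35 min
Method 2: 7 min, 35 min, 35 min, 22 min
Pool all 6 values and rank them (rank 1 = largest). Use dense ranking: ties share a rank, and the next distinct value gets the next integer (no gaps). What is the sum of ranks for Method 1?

Sorted (descending): 35, 35, 35, 22, 22, 7
The 3 values of 35 share dense rank 1.
The 2 values of 22 share dense rank 2.
Remaining distinct values take the next consecutive integers.
Method 1 values → pooled ranks: 22→2, 35→1
Rank sum = 2 + 1 = 3

3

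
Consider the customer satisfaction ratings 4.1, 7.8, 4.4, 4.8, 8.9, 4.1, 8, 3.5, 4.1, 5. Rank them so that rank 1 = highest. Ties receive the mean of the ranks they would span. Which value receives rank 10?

Sorted (descending): 8.9, 8, 7.8, 5, 4.8, 4.4, 4.1, 4.1, 4.1, 3.5
The 3 values of 4.1 occupy positions 7–9 → average rank 8.
Rank 10 → value 3.5.

3.5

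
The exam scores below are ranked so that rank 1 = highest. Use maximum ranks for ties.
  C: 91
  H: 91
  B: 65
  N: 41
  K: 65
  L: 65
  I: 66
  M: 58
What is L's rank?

Sorted (descending): 91, 91, 66, 65, 65, 65, 58, 41
The 2 values of 91 occupy positions 1–2 → each gets rank 2.
The 3 values of 65 occupy positions 4–6 → each gets rank 6.
L has value 65 → rank 6.

6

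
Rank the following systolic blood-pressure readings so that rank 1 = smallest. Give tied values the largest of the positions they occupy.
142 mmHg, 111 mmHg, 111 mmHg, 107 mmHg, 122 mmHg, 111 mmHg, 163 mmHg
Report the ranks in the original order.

6, 4, 4, 1, 5, 4, 7

Sorted (ascending): 107, 111, 111, 111, 122, 142, 163
The 3 values of 111 occupy positions 2–4 → each gets rank 4.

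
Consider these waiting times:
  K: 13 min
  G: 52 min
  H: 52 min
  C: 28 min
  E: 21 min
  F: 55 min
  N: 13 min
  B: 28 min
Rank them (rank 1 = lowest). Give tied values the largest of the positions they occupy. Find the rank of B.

Sorted (ascending): 13, 13, 21, 28, 28, 52, 52, 55
The 2 values of 13 occupy positions 1–2 → each gets rank 2.
The 2 values of 28 occupy positions 4–5 → each gets rank 5.
The 2 values of 52 occupy positions 6–7 → each gets rank 7.
B has value 28 min → rank 5.

5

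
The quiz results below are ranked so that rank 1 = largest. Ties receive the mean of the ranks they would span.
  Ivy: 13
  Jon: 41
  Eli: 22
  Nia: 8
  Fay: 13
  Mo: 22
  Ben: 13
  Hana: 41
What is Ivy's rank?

6

Sorted (descending): 41, 41, 22, 22, 13, 13, 13, 8
The 2 values of 41 occupy positions 1–2 → average rank (1+2)/2 = 1.5.
The 2 values of 22 occupy positions 3–4 → average rank (3+4)/2 = 3.5.
The 3 values of 13 occupy positions 5–7 → average rank 6.
Ivy has value 13 → rank 6.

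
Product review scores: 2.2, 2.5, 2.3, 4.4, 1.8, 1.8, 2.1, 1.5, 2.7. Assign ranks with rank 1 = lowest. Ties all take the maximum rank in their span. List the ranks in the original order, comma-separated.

Sorted (ascending): 1.5, 1.8, 1.8, 2.1, 2.2, 2.3, 2.5, 2.7, 4.4
The 2 values of 1.8 occupy positions 2–3 → each gets rank 3.

5, 7, 6, 9, 3, 3, 4, 1, 8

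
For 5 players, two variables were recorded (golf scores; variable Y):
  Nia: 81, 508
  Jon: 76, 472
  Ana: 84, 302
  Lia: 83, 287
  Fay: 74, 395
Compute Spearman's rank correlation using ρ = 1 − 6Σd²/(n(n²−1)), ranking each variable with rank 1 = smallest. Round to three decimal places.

Ranks of variable 1: 3, 2, 5, 4, 1
Ranks of variable 2: 5, 4, 2, 1, 3
d = r₁ − r₂: -2, -2, 3, 3, -2
d²: 4, 4, 9, 9, 4; Σd² = 30
ρ = 1 − 6·30/(5·24) = 1 − 180/120 = -0.500

-0.500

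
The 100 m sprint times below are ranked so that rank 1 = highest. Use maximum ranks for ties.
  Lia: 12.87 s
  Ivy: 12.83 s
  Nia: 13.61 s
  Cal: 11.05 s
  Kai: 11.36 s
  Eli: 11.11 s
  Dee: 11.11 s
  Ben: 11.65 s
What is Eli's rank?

Sorted (descending): 13.61, 12.87, 12.83, 11.65, 11.36, 11.11, 11.11, 11.05
The 2 values of 11.11 occupy positions 6–7 → each gets rank 7.
Eli has value 11.11 s → rank 7.

7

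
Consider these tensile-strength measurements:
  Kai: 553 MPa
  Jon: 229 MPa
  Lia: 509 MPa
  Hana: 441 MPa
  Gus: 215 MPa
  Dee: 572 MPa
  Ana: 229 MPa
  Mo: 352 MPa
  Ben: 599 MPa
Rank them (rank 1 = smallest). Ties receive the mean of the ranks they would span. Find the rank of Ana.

2.5

Sorted (ascending): 215, 229, 229, 352, 441, 509, 553, 572, 599
The 2 values of 229 occupy positions 2–3 → average rank (2+3)/2 = 2.5.
Ana has value 229 MPa → rank 2.5.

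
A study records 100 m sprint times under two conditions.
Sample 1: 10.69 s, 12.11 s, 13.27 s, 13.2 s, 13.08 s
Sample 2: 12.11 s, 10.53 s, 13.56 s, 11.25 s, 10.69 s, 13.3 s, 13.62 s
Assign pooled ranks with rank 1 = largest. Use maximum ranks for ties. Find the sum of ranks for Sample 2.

46

Sorted (descending): 13.62, 13.56, 13.3, 13.27, 13.2, 13.08, 12.11, 12.11, 11.25, 10.69, 10.69, 10.53
The 2 values of 12.11 occupy positions 7–8 → each gets rank 8.
The 2 values of 10.69 occupy positions 10–11 → each gets rank 11.
Sample 2 values → pooled ranks: 12.11→8, 10.53→12, 13.56→2, 11.25→9, 10.69→11, 13.3→3, 13.62→1
Rank sum = 8 + 12 + 2 + 9 + 11 + 3 + 1 = 46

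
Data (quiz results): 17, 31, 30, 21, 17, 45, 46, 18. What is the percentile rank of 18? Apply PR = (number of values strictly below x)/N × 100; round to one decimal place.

N = 8.
Strictly below 18: 2. Equal to 18: 1.
PR = 2/8 × 100 = 25.0

25.0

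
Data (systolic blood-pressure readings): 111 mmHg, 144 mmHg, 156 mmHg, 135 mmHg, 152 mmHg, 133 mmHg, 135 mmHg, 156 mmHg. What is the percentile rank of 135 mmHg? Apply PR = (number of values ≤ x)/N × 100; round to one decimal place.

50.0

N = 8.
Strictly below 135: 2. Equal to 135: 2.
PR = 4/8 × 100 = 50.0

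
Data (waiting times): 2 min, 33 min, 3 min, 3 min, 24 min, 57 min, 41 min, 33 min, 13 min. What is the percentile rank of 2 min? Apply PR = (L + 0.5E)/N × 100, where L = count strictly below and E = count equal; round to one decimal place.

N = 9.
Strictly below 2: 0. Equal to 2: 1.
PR = (0 + 0.5·1)/9 × 100 = 5.6

5.6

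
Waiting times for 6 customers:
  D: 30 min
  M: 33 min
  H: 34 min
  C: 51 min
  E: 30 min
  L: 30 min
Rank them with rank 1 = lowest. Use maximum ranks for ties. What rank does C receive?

6

Sorted (ascending): 30, 30, 30, 33, 34, 51
The 3 values of 30 occupy positions 1–3 → each gets rank 3.
C has value 51 min → rank 6.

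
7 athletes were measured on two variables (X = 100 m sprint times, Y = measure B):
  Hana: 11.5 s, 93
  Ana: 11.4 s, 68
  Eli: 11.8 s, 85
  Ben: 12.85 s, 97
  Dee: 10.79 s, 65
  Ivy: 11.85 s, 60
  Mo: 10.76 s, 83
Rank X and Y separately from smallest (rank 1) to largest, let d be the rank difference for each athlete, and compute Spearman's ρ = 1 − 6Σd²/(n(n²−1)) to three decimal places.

0.321

Ranks of variable 1: 4, 3, 5, 7, 2, 6, 1
Ranks of variable 2: 6, 3, 5, 7, 2, 1, 4
d = r₁ − r₂: -2, 0, 0, 0, 0, 5, -3
d²: 4, 0, 0, 0, 0, 25, 9; Σd² = 38
ρ = 1 − 6·38/(7·48) = 1 − 228/336 = 0.321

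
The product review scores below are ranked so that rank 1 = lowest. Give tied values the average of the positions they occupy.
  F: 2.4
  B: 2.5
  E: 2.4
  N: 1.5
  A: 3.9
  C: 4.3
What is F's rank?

2.5

Sorted (ascending): 1.5, 2.4, 2.4, 2.5, 3.9, 4.3
The 2 values of 2.4 occupy positions 2–3 → average rank (2+3)/2 = 2.5.
F has value 2.4 → rank 2.5.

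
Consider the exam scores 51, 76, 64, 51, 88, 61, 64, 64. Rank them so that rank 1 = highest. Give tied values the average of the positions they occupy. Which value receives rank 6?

61

Sorted (descending): 88, 76, 64, 64, 64, 61, 51, 51
The 3 values of 64 occupy positions 3–5 → average rank 4.
The 2 values of 51 occupy positions 7–8 → average rank (7+8)/2 = 7.5.
Rank 6 → value 61.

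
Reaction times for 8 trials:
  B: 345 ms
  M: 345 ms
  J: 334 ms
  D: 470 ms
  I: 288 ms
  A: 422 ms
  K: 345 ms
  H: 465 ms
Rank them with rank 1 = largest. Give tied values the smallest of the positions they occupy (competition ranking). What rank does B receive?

Sorted (descending): 470, 465, 422, 345, 345, 345, 334, 288
The 3 values of 345 occupy positions 4–6 → each gets rank 4.
B has value 345 ms → rank 4.

4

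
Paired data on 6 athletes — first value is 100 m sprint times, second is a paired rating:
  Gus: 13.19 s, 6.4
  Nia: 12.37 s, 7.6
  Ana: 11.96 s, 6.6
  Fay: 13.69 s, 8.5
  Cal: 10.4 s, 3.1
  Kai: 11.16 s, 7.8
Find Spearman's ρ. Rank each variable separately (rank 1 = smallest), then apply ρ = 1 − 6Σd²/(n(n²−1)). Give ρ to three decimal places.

Ranks of variable 1: 5, 4, 3, 6, 1, 2
Ranks of variable 2: 2, 4, 3, 6, 1, 5
d = r₁ − r₂: 3, 0, 0, 0, 0, -3
d²: 9, 0, 0, 0, 0, 9; Σd² = 18
ρ = 1 − 6·18/(6·35) = 1 − 108/210 = 0.486

0.486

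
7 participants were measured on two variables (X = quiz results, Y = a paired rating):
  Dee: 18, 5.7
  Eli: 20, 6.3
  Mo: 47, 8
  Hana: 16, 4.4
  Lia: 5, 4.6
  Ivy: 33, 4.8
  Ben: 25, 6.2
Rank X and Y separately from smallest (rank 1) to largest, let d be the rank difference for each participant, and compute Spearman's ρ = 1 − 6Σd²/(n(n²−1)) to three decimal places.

Ranks of variable 1: 3, 4, 7, 2, 1, 6, 5
Ranks of variable 2: 4, 6, 7, 1, 2, 3, 5
d = r₁ − r₂: -1, -2, 0, 1, -1, 3, 0
d²: 1, 4, 0, 1, 1, 9, 0; Σd² = 16
ρ = 1 − 6·16/(7·48) = 1 − 96/336 = 0.714

0.714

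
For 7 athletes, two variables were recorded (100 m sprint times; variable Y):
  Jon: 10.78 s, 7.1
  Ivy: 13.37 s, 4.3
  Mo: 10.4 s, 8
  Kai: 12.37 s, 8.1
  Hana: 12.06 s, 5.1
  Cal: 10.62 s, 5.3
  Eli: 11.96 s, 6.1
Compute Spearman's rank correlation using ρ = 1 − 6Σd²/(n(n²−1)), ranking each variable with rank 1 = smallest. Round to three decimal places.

Ranks of variable 1: 3, 7, 1, 6, 5, 2, 4
Ranks of variable 2: 5, 1, 6, 7, 2, 3, 4
d = r₁ − r₂: -2, 6, -5, -1, 3, -1, 0
d²: 4, 36, 25, 1, 9, 1, 0; Σd² = 76
ρ = 1 − 6·76/(7·48) = 1 − 456/336 = -0.357

-0.357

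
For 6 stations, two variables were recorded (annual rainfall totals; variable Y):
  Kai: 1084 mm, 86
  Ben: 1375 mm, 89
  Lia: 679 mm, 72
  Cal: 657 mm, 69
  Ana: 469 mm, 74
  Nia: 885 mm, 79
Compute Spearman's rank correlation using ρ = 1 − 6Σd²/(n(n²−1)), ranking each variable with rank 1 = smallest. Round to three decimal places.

0.829

Ranks of variable 1: 5, 6, 3, 2, 1, 4
Ranks of variable 2: 5, 6, 2, 1, 3, 4
d = r₁ − r₂: 0, 0, 1, 1, -2, 0
d²: 0, 0, 1, 1, 4, 0; Σd² = 6
ρ = 1 − 6·6/(6·35) = 1 − 36/210 = 0.829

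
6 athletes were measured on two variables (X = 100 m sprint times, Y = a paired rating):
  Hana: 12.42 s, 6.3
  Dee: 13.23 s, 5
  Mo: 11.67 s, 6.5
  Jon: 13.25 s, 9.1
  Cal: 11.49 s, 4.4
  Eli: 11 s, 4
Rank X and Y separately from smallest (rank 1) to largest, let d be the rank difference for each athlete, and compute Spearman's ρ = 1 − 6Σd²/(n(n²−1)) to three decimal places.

Ranks of variable 1: 4, 5, 3, 6, 2, 1
Ranks of variable 2: 4, 3, 5, 6, 2, 1
d = r₁ − r₂: 0, 2, -2, 0, 0, 0
d²: 0, 4, 4, 0, 0, 0; Σd² = 8
ρ = 1 − 6·8/(6·35) = 1 − 48/210 = 0.771

0.771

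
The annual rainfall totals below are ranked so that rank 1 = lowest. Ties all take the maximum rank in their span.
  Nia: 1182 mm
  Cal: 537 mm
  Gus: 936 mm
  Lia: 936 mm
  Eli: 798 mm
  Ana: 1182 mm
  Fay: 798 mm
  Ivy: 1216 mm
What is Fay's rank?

3

Sorted (ascending): 537, 798, 798, 936, 936, 1182, 1182, 1216
The 2 values of 798 occupy positions 2–3 → each gets rank 3.
The 2 values of 936 occupy positions 4–5 → each gets rank 5.
The 2 values of 1182 occupy positions 6–7 → each gets rank 7.
Fay has value 798 mm → rank 3.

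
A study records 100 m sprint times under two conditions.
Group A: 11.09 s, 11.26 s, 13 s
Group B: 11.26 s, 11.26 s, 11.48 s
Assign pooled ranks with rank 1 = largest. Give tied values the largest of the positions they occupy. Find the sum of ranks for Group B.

Sorted (descending): 13, 11.48, 11.26, 11.26, 11.26, 11.09
The 3 values of 11.26 occupy positions 3–5 → each gets rank 5.
Group B values → pooled ranks: 11.26→5, 11.26→5, 11.48→2
Rank sum = 5 + 5 + 2 = 12

12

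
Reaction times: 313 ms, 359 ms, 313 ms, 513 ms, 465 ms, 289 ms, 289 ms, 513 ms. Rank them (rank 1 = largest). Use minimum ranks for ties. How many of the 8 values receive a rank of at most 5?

6

Sorted (descending): 513, 513, 465, 359, 313, 313, 289, 289
The 2 values of 513 occupy positions 1–2 → each gets rank 1.
The 2 values of 313 occupy positions 5–6 → each gets rank 5.
The 2 values of 289 occupy positions 7–8 → each gets rank 7.
Ranks ≤ 5: {1, 1, 3, 4, 5, 5} → 6 values.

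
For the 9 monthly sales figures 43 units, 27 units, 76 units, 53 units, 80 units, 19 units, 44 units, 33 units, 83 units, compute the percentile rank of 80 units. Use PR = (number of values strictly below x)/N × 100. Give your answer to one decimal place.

N = 9.
Strictly below 80: 7. Equal to 80: 1.
PR = 7/9 × 100 = 77.8

77.8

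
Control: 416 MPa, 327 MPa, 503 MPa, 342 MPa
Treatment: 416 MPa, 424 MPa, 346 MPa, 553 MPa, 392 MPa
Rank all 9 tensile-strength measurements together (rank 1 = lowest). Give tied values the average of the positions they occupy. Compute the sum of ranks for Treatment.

Sorted (ascending): 327, 342, 346, 392, 416, 416, 424, 503, 553
The 2 values of 416 occupy positions 5–6 → average rank (5+6)/2 = 5.5.
Treatment values → pooled ranks: 416→5.5, 424→7, 346→3, 553→9, 392→4
Rank sum = 5.5 + 7 + 3 + 9 + 4 = 28.5

28.5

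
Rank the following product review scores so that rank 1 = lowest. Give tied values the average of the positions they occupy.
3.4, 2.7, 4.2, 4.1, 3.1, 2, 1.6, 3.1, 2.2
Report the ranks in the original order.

7, 4, 9, 8, 5.5, 2, 1, 5.5, 3

Sorted (ascending): 1.6, 2, 2.2, 2.7, 3.1, 3.1, 3.4, 4.1, 4.2
The 2 values of 3.1 occupy positions 5–6 → average rank (5+6)/2 = 5.5.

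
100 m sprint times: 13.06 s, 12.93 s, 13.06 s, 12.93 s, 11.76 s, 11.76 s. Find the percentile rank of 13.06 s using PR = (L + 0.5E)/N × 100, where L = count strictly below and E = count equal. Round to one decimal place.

N = 6.
Strictly below 13.06: 4. Equal to 13.06: 2.
PR = (4 + 0.5·2)/6 × 100 = 83.3

83.3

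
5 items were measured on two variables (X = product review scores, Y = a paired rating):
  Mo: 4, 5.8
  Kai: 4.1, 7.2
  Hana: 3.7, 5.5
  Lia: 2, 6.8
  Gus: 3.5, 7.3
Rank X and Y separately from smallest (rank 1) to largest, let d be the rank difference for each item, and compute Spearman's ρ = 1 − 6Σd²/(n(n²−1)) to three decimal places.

Ranks of variable 1: 4, 5, 3, 1, 2
Ranks of variable 2: 2, 4, 1, 3, 5
d = r₁ − r₂: 2, 1, 2, -2, -3
d²: 4, 1, 4, 4, 9; Σd² = 22
ρ = 1 − 6·22/(5·24) = 1 − 132/120 = -0.100

-0.100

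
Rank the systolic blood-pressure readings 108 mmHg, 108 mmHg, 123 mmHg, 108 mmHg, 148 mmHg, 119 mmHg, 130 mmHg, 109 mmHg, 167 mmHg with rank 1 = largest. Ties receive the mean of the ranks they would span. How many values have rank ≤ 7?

Sorted (descending): 167, 148, 130, 123, 119, 109, 108, 108, 108
The 3 values of 108 occupy positions 7–9 → average rank 8.
Ranks ≤ 7: {1, 2, 3, 4, 5, 6} → 6 values.

6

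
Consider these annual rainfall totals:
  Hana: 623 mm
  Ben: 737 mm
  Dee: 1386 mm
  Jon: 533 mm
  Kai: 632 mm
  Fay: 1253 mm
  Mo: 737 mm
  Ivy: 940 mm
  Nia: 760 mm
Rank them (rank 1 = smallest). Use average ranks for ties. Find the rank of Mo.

4.5

Sorted (ascending): 533, 623, 632, 737, 737, 760, 940, 1253, 1386
The 2 values of 737 occupy positions 4–5 → average rank (4+5)/2 = 4.5.
Mo has value 737 mm → rank 4.5.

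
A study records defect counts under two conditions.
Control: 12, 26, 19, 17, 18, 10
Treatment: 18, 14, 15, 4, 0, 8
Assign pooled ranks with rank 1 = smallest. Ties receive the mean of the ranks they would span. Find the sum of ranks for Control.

49.5

Sorted (ascending): 0, 4, 8, 10, 12, 14, 15, 17, 18, 18, 19, 26
The 2 values of 18 occupy positions 9–10 → average rank (9+10)/2 = 9.5.
Control values → pooled ranks: 12→5, 26→12, 19→11, 17→8, 18→9.5, 10→4
Rank sum = 5 + 12 + 11 + 8 + 9.5 + 4 = 49.5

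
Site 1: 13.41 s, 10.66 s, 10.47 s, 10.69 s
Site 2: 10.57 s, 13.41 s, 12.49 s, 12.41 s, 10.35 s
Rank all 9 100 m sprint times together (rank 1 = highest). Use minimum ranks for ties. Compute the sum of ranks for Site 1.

Sorted (descending): 13.41, 13.41, 12.49, 12.41, 10.69, 10.66, 10.57, 10.47, 10.35
The 2 values of 13.41 occupy positions 1–2 → each gets rank 1.
Site 1 values → pooled ranks: 13.41→1, 10.66→6, 10.47→8, 10.69→5
Rank sum = 1 + 6 + 8 + 5 = 20

20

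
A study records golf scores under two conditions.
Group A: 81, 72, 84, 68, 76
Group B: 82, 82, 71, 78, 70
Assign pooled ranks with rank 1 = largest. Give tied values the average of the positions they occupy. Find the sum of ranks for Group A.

28

Sorted (descending): 84, 82, 82, 81, 78, 76, 72, 71, 70, 68
The 2 values of 82 occupy positions 2–3 → average rank (2+3)/2 = 2.5.
Group A values → pooled ranks: 81→4, 72→7, 84→1, 68→10, 76→6
Rank sum = 4 + 7 + 1 + 10 + 6 = 28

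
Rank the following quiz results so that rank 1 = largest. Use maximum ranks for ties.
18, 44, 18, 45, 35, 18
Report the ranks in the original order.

Sorted (descending): 45, 44, 35, 18, 18, 18
The 3 values of 18 occupy positions 4–6 → each gets rank 6.

6, 2, 6, 1, 3, 6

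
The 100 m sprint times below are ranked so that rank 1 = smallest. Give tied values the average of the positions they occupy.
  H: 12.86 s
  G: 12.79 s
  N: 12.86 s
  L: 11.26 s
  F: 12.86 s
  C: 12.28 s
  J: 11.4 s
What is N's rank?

6

Sorted (ascending): 11.26, 11.4, 12.28, 12.79, 12.86, 12.86, 12.86
The 3 values of 12.86 occupy positions 5–7 → average rank 6.
N has value 12.86 s → rank 6.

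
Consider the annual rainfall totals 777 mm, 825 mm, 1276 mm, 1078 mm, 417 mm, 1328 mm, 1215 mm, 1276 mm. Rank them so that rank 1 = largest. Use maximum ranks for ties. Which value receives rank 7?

Sorted (descending): 1328, 1276, 1276, 1215, 1078, 825, 777, 417
The 2 values of 1276 occupy positions 2–3 → each gets rank 3.
Rank 7 → value 777.

777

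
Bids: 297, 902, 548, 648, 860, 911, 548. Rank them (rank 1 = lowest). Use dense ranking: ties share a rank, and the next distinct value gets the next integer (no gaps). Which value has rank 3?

Sorted (ascending): 297, 548, 548, 648, 860, 902, 911
The 2 values of 548 share dense rank 2.
Remaining distinct values take the next consecutive integers.
Rank 3 → value 648.

648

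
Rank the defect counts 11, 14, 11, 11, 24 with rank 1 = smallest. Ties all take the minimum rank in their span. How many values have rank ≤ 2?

Sorted (ascending): 11, 11, 11, 14, 24
The 3 values of 11 occupy positions 1–3 → each gets rank 1.
Ranks ≤ 2: {1, 1, 1} → 3 values.

3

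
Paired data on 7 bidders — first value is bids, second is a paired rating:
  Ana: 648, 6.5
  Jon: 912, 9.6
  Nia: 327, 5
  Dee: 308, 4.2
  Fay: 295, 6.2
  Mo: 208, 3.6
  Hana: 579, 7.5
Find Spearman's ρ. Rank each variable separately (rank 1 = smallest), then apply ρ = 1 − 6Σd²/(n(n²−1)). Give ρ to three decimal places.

0.857

Ranks of variable 1: 6, 7, 4, 3, 2, 1, 5
Ranks of variable 2: 5, 7, 3, 2, 4, 1, 6
d = r₁ − r₂: 1, 0, 1, 1, -2, 0, -1
d²: 1, 0, 1, 1, 4, 0, 1; Σd² = 8
ρ = 1 − 6·8/(7·48) = 1 − 48/336 = 0.857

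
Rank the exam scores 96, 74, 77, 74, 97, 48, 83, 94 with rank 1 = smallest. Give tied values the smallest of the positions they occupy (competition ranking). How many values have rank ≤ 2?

Sorted (ascending): 48, 74, 74, 77, 83, 94, 96, 97
The 2 values of 74 occupy positions 2–3 → each gets rank 2.
Ranks ≤ 2: {1, 2, 2} → 3 values.

3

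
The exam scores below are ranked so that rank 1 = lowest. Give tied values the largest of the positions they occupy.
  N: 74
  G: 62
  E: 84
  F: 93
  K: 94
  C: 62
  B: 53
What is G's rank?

Sorted (ascending): 53, 62, 62, 74, 84, 93, 94
The 2 values of 62 occupy positions 2–3 → each gets rank 3.
G has value 62 → rank 3.

3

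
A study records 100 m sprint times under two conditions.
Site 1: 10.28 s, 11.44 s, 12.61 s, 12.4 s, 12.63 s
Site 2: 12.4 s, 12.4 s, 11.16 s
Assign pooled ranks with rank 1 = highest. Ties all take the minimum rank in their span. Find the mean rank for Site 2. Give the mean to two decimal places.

Sorted (descending): 12.63, 12.61, 12.4, 12.4, 12.4, 11.44, 11.16, 10.28
The 3 values of 12.4 occupy positions 3–5 → each gets rank 3.
Site 2 values → pooled ranks: 12.4→3, 12.4→3, 11.16→7
Mean rank = (3 + 3 + 7) / 3 = 4.33

4.33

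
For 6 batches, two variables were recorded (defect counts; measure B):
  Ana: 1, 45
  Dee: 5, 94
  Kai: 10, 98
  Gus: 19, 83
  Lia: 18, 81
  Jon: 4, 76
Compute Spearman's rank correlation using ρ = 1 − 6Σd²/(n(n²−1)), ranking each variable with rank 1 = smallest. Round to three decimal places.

Ranks of variable 1: 1, 3, 4, 6, 5, 2
Ranks of variable 2: 1, 5, 6, 4, 3, 2
d = r₁ − r₂: 0, -2, -2, 2, 2, 0
d²: 0, 4, 4, 4, 4, 0; Σd² = 16
ρ = 1 − 6·16/(6·35) = 1 − 96/210 = 0.543

0.543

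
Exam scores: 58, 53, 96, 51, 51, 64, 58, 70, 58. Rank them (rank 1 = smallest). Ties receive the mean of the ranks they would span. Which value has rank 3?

53

Sorted (ascending): 51, 51, 53, 58, 58, 58, 64, 70, 96
The 2 values of 51 occupy positions 1–2 → average rank (1+2)/2 = 1.5.
The 3 values of 58 occupy positions 4–6 → average rank 5.
Rank 3 → value 53.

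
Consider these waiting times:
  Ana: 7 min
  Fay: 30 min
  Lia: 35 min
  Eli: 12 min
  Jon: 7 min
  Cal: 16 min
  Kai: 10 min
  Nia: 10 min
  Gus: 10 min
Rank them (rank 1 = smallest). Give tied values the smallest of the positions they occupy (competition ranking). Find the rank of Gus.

3

Sorted (ascending): 7, 7, 10, 10, 10, 12, 16, 30, 35
The 2 values of 7 occupy positions 1–2 → each gets rank 1.
The 3 values of 10 occupy positions 3–5 → each gets rank 3.
Gus has value 10 min → rank 3.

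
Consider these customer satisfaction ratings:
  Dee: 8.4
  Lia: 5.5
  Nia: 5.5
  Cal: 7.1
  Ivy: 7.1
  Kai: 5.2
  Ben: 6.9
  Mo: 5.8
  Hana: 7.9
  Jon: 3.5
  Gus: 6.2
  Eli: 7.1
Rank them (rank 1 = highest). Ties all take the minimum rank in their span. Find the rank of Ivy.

Sorted (descending): 8.4, 7.9, 7.1, 7.1, 7.1, 6.9, 6.2, 5.8, 5.5, 5.5, 5.2, 3.5
The 3 values of 7.1 occupy positions 3–5 → each gets rank 3.
The 2 values of 5.5 occupy positions 9–10 → each gets rank 9.
Ivy has value 7.1 → rank 3.

3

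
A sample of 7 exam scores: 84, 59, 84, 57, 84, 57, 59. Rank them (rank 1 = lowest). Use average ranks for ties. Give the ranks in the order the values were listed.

Sorted (ascending): 57, 57, 59, 59, 84, 84, 84
The 2 values of 57 occupy positions 1–2 → average rank (1+2)/2 = 1.5.
The 2 values of 59 occupy positions 3–4 → average rank (3+4)/2 = 3.5.
The 3 values of 84 occupy positions 5–7 → average rank 6.

6, 3.5, 6, 1.5, 6, 1.5, 3.5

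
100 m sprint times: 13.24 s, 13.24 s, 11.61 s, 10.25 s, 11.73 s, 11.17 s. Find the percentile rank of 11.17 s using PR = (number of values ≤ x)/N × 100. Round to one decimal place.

N = 6.
Strictly below 11.17: 1. Equal to 11.17: 1.
PR = 2/6 × 100 = 33.3

33.3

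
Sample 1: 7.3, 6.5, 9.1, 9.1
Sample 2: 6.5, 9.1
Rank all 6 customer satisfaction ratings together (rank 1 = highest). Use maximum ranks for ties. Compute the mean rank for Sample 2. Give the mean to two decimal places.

4.50

Sorted (descending): 9.1, 9.1, 9.1, 7.3, 6.5, 6.5
The 3 values of 9.1 occupy positions 1–3 → each gets rank 3.
The 2 values of 6.5 occupy positions 5–6 → each gets rank 6.
Sample 2 values → pooled ranks: 6.5→6, 9.1→3
Mean rank = (6 + 3) / 2 = 4.50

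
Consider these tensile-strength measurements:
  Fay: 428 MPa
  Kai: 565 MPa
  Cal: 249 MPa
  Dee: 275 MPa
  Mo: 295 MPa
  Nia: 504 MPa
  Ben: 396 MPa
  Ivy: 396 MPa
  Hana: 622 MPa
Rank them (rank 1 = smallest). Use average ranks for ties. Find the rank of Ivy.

Sorted (ascending): 249, 275, 295, 396, 396, 428, 504, 565, 622
The 2 values of 396 occupy positions 4–5 → average rank (4+5)/2 = 4.5.
Ivy has value 396 MPa → rank 4.5.

4.5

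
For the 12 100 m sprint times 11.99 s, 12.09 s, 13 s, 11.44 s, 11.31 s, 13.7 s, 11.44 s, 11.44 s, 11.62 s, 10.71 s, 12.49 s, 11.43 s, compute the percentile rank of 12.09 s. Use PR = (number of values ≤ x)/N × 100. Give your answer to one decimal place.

N = 12.
Strictly below 12.09: 8. Equal to 12.09: 1.
PR = 9/12 × 100 = 75.0

75.0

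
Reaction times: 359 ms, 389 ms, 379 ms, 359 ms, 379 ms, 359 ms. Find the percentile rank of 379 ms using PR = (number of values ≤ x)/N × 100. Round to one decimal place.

N = 6.
Strictly below 379: 3. Equal to 379: 2.
PR = 5/6 × 100 = 83.3

83.3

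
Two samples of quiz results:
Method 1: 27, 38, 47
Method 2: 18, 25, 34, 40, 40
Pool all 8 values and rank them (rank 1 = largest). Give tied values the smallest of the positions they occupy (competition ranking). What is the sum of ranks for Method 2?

Sorted (descending): 47, 40, 40, 38, 34, 27, 25, 18
The 2 values of 40 occupy positions 2–3 → each gets rank 2.
Method 2 values → pooled ranks: 18→8, 25→7, 34→5, 40→2, 40→2
Rank sum = 8 + 7 + 5 + 2 + 2 = 24

24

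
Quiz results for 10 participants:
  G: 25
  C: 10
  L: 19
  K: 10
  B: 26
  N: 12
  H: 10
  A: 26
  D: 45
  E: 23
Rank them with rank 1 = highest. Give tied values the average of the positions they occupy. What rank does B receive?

2.5

Sorted (descending): 45, 26, 26, 25, 23, 19, 12, 10, 10, 10
The 2 values of 26 occupy positions 2–3 → average rank (2+3)/2 = 2.5.
The 3 values of 10 occupy positions 8–10 → average rank 9.
B has value 26 → rank 2.5.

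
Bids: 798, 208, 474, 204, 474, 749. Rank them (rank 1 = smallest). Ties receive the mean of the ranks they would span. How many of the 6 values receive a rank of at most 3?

2

Sorted (ascending): 204, 208, 474, 474, 749, 798
The 2 values of 474 occupy positions 3–4 → average rank (3+4)/2 = 3.5.
Ranks ≤ 3: {1, 2} → 2 values.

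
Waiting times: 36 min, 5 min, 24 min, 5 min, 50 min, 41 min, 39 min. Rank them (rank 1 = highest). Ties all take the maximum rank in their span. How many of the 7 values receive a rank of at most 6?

5

Sorted (descending): 50, 41, 39, 36, 24, 5, 5
The 2 values of 5 occupy positions 6–7 → each gets rank 7.
Ranks ≤ 6: {1, 2, 3, 4, 5} → 5 values.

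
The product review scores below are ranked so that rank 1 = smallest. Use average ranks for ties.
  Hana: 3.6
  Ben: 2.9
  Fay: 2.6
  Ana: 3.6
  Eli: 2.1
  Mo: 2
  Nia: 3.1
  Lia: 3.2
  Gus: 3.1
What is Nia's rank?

5.5

Sorted (ascending): 2, 2.1, 2.6, 2.9, 3.1, 3.1, 3.2, 3.6, 3.6
The 2 values of 3.1 occupy positions 5–6 → average rank (5+6)/2 = 5.5.
The 2 values of 3.6 occupy positions 8–9 → average rank (8+9)/2 = 8.5.
Nia has value 3.1 → rank 5.5.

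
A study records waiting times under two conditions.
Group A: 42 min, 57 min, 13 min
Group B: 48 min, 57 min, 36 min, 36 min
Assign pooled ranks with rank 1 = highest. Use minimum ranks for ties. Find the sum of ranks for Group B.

Sorted (descending): 57, 57, 48, 42, 36, 36, 13
The 2 values of 57 occupy positions 1–2 → each gets rank 1.
The 2 values of 36 occupy positions 5–6 → each gets rank 5.
Group B values → pooled ranks: 48→3, 57→1, 36→5, 36→5
Rank sum = 3 + 1 + 5 + 5 = 14

14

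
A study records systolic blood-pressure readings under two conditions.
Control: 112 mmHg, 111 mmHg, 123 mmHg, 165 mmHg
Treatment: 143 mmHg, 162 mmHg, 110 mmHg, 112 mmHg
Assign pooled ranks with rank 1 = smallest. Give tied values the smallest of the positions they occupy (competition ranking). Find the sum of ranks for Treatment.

17

Sorted (ascending): 110, 111, 112, 112, 123, 143, 162, 165
The 2 values of 112 occupy positions 3–4 → each gets rank 3.
Treatment values → pooled ranks: 143→6, 162→7, 110→1, 112→3
Rank sum = 6 + 7 + 1 + 3 = 17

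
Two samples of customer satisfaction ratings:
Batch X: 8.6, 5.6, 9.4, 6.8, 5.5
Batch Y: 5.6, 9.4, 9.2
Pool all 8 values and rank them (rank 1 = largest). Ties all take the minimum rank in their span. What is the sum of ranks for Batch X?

Sorted (descending): 9.4, 9.4, 9.2, 8.6, 6.8, 5.6, 5.6, 5.5
The 2 values of 9.4 occupy positions 1–2 → each gets rank 1.
The 2 values of 5.6 occupy positions 6–7 → each gets rank 6.
Batch X values → pooled ranks: 8.6→4, 5.6→6, 9.4→1, 6.8→5, 5.5→8
Rank sum = 4 + 6 + 1 + 5 + 8 = 24

24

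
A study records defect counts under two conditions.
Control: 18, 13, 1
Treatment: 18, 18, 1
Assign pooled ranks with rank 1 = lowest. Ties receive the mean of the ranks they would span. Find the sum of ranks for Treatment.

Sorted (ascending): 1, 1, 13, 18, 18, 18
The 2 values of 1 occupy positions 1–2 → average rank (1+2)/2 = 1.5.
The 3 values of 18 occupy positions 4–6 → average rank 5.
Treatment values → pooled ranks: 18→5, 18→5, 1→1.5
Rank sum = 5 + 5 + 1.5 = 11.5

11.5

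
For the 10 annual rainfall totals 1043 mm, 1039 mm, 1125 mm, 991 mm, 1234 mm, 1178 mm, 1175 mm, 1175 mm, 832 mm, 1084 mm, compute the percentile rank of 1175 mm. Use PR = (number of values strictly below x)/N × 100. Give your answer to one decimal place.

60.0

N = 10.
Strictly below 1175: 6. Equal to 1175: 2.
PR = 6/10 × 100 = 60.0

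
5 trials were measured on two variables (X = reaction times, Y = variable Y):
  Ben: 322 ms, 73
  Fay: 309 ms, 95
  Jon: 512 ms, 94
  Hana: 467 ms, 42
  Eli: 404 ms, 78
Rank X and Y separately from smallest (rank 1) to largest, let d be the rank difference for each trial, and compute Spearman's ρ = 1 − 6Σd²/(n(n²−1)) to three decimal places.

-0.300

Ranks of variable 1: 2, 1, 5, 4, 3
Ranks of variable 2: 2, 5, 4, 1, 3
d = r₁ − r₂: 0, -4, 1, 3, 0
d²: 0, 16, 1, 9, 0; Σd² = 26
ρ = 1 − 6·26/(5·24) = 1 − 156/120 = -0.300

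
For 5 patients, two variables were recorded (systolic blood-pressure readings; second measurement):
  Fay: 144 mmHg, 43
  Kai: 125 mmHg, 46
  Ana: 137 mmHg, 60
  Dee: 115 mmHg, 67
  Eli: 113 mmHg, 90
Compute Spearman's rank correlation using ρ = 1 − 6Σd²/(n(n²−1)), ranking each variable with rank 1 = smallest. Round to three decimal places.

Ranks of variable 1: 5, 3, 4, 2, 1
Ranks of variable 2: 1, 2, 3, 4, 5
d = r₁ − r₂: 4, 1, 1, -2, -4
d²: 16, 1, 1, 4, 16; Σd² = 38
ρ = 1 − 6·38/(5·24) = 1 − 228/120 = -0.900

-0.900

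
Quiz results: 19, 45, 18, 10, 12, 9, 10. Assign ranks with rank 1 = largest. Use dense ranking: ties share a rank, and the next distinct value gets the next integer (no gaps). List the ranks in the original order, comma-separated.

Sorted (descending): 45, 19, 18, 12, 10, 10, 9
The 2 values of 10 share dense rank 5.
Remaining distinct values take the next consecutive integers.

2, 1, 3, 5, 4, 6, 5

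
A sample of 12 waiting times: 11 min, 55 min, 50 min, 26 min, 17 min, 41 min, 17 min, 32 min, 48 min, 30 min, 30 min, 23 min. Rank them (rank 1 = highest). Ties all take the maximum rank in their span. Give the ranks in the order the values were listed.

12, 1, 2, 8, 11, 4, 11, 5, 3, 7, 7, 9

Sorted (descending): 55, 50, 48, 41, 32, 30, 30, 26, 23, 17, 17, 11
The 2 values of 30 occupy positions 6–7 → each gets rank 7.
The 2 values of 17 occupy positions 10–11 → each gets rank 11.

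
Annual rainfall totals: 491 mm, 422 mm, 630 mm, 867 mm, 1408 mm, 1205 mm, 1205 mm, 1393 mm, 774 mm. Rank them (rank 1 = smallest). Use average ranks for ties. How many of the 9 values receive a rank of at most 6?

Sorted (ascending): 422, 491, 630, 774, 867, 1205, 1205, 1393, 1408
The 2 values of 1205 occupy positions 6–7 → average rank (6+7)/2 = 6.5.
Ranks ≤ 6: {1, 2, 3, 4, 5} → 5 values.

5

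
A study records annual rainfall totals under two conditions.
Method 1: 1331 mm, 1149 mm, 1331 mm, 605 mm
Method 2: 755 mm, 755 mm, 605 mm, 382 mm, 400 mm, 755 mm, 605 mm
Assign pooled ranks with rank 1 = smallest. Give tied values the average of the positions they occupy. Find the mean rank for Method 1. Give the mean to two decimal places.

Sorted (ascending): 382, 400, 605, 605, 605, 755, 755, 755, 1149, 1331, 1331
The 3 values of 605 occupy positions 3–5 → average rank 4.
The 3 values of 755 occupy positions 6–8 → average rank 7.
The 2 values of 1331 occupy positions 10–11 → average rank (10+11)/2 = 10.5.
Method 1 values → pooled ranks: 1331→10.5, 1149→9, 1331→10.5, 605→4
Mean rank = (10.5 + 9 + 10.5 + 4) / 4 = 8.50

8.50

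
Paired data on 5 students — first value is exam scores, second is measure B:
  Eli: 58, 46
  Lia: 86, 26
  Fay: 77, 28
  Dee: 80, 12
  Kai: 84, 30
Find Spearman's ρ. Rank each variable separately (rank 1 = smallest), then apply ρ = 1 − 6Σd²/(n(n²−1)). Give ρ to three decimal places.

-0.500

Ranks of variable 1: 1, 5, 2, 3, 4
Ranks of variable 2: 5, 2, 3, 1, 4
d = r₁ − r₂: -4, 3, -1, 2, 0
d²: 16, 9, 1, 4, 0; Σd² = 30
ρ = 1 − 6·30/(5·24) = 1 − 180/120 = -0.500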